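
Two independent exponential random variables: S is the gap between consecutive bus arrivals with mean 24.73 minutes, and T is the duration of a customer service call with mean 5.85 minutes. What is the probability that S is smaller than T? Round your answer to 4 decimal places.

0.1913

λ_1 = 1/24.73 = 0.0404367, λ_2 = 1/5.85 = 0.17094.
For independent exponentials, P(S < T) = λ_1/(λ_1+λ_2) = 0.0404367/0.211377 ≈ 0.1913.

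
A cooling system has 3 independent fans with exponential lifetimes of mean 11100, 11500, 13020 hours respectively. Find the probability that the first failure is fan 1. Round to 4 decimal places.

0.3549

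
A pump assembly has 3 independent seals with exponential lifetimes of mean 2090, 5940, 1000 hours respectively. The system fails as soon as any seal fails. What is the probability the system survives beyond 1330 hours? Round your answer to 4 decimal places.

The first failure time is exponential with rate Σλ_i = 1/2090 + 1/5940 + 1/1000 = 0.00164682 per hour.
P(min > 1330) = e^(−0.00164682·1330) = e^(−2.1903) ≈ 0.1119.

0.1119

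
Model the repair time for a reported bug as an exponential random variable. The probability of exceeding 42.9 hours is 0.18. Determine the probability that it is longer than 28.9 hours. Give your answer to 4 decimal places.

0.3150

e^(−λ·42.9) = 0.18 ⇒ λ = −ln(0.18)/42.9 = 0.039972.
P(X > 28.9) = e^(−0.039972·28.9) = e^(−1.1552) ≈ 0.3150.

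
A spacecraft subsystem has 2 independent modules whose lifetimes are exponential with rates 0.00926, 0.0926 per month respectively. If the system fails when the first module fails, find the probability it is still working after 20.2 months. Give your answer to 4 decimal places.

The time to first failure is exponential with rate Σλ = 0.00926 + 0.0926 = 0.10186.
P(min > 20.2) = e^(−0.10186·20.2) = e^(−2.0576) ≈ 0.1278.

0.1278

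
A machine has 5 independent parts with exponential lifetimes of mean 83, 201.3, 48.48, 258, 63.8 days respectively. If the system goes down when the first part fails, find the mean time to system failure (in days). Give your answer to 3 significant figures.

The first failure time is exponential with rate Σλ_i = 1/83 + 1/201.3 + 1/48.48 + 1/258 + 1/63.8 = 0.0571929 per day.
E[min] = 1/Σλ = 1/0.0571929 = 17.4847 days.

17.5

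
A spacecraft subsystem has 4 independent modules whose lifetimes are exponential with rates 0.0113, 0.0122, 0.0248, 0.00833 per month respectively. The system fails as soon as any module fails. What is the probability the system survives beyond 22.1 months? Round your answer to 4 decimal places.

The time to first failure is exponential with rate Σλ = 0.0113 + 0.0122 + 0.0248 + 0.00833 = 0.05663.
P(min > 22.1) = e^(−0.05663·22.1) = e^(−1.2515) ≈ 0.2861.

0.2861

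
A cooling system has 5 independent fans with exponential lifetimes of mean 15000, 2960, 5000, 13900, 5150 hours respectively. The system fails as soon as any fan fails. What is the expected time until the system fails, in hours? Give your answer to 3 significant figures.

The first failure time is exponential with rate Σλ_i = 1/15000 + 1/2960 + 1/5000 + 1/13900 + 1/5150 = 0.000870622 per hour.
E[min] = 1/Σλ = 1/0.000870622 = 1148.6 hours.

1150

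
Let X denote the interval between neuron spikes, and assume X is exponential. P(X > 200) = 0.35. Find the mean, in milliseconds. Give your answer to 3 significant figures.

e^(−λ·200) = 0.35 ⇒ λ = −ln(0.35)/200 = 0.00524911.
Mean = 1/λ = 190.508 milliseconds.

191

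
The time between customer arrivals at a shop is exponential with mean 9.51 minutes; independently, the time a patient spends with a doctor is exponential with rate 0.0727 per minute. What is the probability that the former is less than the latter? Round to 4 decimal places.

λ_1 = 1/9.51 = 0.105152, λ_2 = 0.0727.
For independent exponentials, P(the former < the latter) = λ_1/(λ_1+λ_2) = 0.105152/0.177852 ≈ 0.5912.

0.5912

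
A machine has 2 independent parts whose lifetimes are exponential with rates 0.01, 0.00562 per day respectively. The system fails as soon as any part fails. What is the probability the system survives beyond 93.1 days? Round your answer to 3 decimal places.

The time to first failure is exponential with rate Σλ = 0.01 + 0.00562 = 0.01562.
P(min > 93.1) = e^(−0.01562·93.1) = e^(−1.4542) ≈ 0.234.

0.234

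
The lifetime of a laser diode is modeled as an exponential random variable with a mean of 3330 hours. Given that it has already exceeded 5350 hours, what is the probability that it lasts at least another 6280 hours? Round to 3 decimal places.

The rate is λ = 1/3330 = 0.0003003 per hour.
By the memoryless property, P(X > 5350+6280 | X > 5350) = P(X > 6280).
P(X > 6280) = e^(−1.8859) ≈ 0.152.

0.152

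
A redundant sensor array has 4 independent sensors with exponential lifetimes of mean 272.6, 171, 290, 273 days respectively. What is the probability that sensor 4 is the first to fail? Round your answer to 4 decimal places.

Rates: λ_i = 1/mean_i → 0.00366838, 0.00584795, 0.00344828, 0.003663; Σλ = 0.0166276.
P(sensor 4 first) = λ_4/Σλ = 0.003663/0.0166276 ≈ 0.2203.

0.2203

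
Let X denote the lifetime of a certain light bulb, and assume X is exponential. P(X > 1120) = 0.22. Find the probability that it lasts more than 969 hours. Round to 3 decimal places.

e^(−λ·1120) = 0.22 ⇒ λ = −ln(0.22)/1120 = 0.0013519.
P(X > 969) = e^(−0.0013519·969) = e^(−1.31) ≈ 0.270.

0.270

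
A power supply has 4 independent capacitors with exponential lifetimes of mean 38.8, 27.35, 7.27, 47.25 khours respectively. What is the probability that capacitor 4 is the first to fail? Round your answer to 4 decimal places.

0.0957

Rates: λ_i = 1/mean_i → 0.0257732, 0.0365631, 0.137552, 0.021164; Σλ = 0.221052.
P(capacitor 4 first) = λ_4/Σλ = 0.021164/0.221052 ≈ 0.0957.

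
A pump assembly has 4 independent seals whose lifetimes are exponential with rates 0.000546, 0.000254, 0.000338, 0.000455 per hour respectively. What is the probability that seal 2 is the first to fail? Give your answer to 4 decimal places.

0.1594

The time to first failure is exponential with rate Σλ = 0.000546 + 0.000254 + 0.000338 + 0.000455 = 0.001593.
P(seal 2 first) = λ_2/Σλ = 0.000254/0.001593 ≈ 0.1594.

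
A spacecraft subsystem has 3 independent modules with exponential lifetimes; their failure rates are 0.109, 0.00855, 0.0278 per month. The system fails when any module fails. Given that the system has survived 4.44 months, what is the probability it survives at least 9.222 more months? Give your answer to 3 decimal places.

Time to first failure ~ Exp(Σλ) with Σλ = 0.14535.
By memorylessness, P(T > 4.44+9.222 | T > 4.44) = P(T > 9.222) = e^(−0.14535·9.222) ≈ 0.262.

0.262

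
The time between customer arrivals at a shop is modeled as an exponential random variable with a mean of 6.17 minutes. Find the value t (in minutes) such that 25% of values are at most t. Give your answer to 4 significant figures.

The rate is λ = 1/6.17 = 0.162075 per minute.
Set 1 − e^(−λt) = 0.25, so t = −ln(0.75)/λ = 0.28768/0.162075 ≈ 1.775 minutes.

1.775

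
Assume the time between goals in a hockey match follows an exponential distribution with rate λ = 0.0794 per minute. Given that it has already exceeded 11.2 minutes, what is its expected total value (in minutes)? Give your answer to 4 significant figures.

23.79

By memorylessness, E[X | X > 11.2] = 11.2 + 1/λ = 11.2 + 12.5945 = 23.7945 minutes.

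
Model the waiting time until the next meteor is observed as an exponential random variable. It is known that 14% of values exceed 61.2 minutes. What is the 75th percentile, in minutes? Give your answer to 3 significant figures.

43.2

e^(−λ·61.2) = 0.14 ⇒ λ = −ln(0.14)/61.2 = 0.032126.
75th percentile: 1 − e^(−λt) = 0.75, t = −ln(0.25)/λ = 43.1518 minutes.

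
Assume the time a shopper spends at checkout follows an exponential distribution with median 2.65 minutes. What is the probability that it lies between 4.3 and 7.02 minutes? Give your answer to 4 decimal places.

For an exponential, median = ln(2)/λ, so λ = ln 2 / 2.65 = 0.261565 per minute.
P(4.3 < X < 7.02) = e^(−λ·4.3) − e^(−λ·7.02) = 0.32474 − 0.15942 ≈ 0.1653.

0.1653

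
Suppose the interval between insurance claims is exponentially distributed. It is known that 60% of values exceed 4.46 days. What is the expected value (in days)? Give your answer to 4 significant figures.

e^(−λ·4.46) = 0.60 ⇒ λ = −ln(0.60)/4.46 = 0.114535.
Mean = 1/λ = 8.73096 days.

8.731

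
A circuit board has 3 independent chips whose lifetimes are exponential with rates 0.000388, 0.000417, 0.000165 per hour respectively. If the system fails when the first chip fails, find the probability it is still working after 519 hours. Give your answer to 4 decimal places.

The time to first failure is exponential with rate Σλ = 0.000388 + 0.000417 + 0.000165 = 0.00097.
P(min > 519) = e^(−0.00097·519) = e^(−0.50343) ≈ 0.6045.

0.6045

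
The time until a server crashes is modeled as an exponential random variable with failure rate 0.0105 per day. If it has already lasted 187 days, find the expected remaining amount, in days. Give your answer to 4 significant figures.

95.24

By memorylessness, the remaining amount past any threshold is again Exp(λ) with mean 1/λ = 95.2381 days.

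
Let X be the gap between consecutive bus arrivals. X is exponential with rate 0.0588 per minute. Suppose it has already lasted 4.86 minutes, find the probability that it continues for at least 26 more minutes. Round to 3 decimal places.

0.217

P(X > s+t | X > s) = e^(−λ(s+t))/e^(−λs) = e^(−λt), independent of s = 4.86.
P(X > 26) = e^(−1.5288) ≈ 0.217.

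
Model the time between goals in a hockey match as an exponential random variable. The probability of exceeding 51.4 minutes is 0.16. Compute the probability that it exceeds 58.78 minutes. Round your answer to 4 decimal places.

0.1230

e^(−λ·51.4) = 0.16 ⇒ λ = −ln(0.16)/51.4 = 0.0356533.
P(X > 58.78) = e^(−0.0356533·58.78) = e^(−2.0957) ≈ 0.1230.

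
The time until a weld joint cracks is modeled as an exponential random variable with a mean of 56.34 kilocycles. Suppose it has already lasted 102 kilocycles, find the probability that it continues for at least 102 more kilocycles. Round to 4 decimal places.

The rate is λ = 1/56.34 = 0.0177494 per kilocycle.
P(X > s+t | X > s) = e^(−λ(s+t))/e^(−λs) = e^(−λt), independent of s = 102.
P(X > 102) = e^(−1.8104) ≈ 0.1636.

0.1636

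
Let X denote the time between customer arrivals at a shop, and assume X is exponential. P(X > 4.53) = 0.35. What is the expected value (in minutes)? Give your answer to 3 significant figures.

e^(−λ·4.53) = 0.35 ⇒ λ = −ln(0.35)/4.53 = 0.231749.
Mean = 1/λ = 4.31502 minutes.

4.32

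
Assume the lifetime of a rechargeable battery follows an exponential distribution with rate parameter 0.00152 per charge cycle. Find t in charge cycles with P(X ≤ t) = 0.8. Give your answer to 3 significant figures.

Set 1 − e^(−λt) = 0.8, so t = −ln(0.2)/λ = 1.6094/0.00152 ≈ 1058.84 charge cycles.

1060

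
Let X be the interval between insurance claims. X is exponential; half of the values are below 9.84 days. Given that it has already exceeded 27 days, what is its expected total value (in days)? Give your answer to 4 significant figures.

For an exponential, median = ln(2)/λ, so λ = ln 2 / 9.84 = 0.0704418 per day.
By memorylessness, E[X | X > 27] = 27 + 1/λ = 27 + 14.1961 = 41.1961 days.

41.20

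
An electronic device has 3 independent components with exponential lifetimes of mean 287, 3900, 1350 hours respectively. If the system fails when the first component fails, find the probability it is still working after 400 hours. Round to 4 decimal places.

0.1665

The first failure time is exponential with rate Σλ_i = 1/287 + 1/3900 + 1/1350 = 0.00448147 per hour.
P(min > 400) = e^(−0.00448147·400) = e^(−1.7926) ≈ 0.1665.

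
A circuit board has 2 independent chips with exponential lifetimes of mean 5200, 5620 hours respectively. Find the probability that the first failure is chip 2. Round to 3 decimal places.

0.481

Rates: λ_i = 1/mean_i → 0.000192308, 0.000177936; Σλ = 0.000370244.
P(chip 2 first) = λ_2/Σλ = 0.000177936/0.000370244 ≈ 0.481.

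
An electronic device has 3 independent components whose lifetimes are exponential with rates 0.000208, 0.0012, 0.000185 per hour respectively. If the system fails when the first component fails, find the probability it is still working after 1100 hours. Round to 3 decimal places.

0.173

The time to first failure is exponential with rate Σλ = 0.000208 + 0.0012 + 0.000185 = 0.001593.
P(min > 1100) = e^(−0.001593·1100) = e^(−1.7523) ≈ 0.173.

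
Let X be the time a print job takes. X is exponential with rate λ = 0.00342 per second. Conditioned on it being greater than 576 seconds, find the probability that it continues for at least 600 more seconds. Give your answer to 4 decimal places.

0.1285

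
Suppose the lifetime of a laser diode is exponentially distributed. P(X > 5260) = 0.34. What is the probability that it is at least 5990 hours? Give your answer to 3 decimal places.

0.293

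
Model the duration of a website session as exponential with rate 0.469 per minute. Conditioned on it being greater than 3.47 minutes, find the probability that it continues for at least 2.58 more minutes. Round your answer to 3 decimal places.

The exponential is memoryless, so the remaining time is again Exp(λ): the condition X > 3.47 is irrelevant.
P(X > 2.58) = e^(−1.21) ≈ 0.298.

0.298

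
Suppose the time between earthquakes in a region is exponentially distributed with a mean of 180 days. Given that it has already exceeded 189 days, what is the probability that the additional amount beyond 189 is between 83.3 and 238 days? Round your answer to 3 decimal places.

0.363

The rate is λ = 1/180 = 0.00555556 per day.
Memoryless: the residual past 189 is again Exp(λ).
P(83.3 < residual < 238) = e^(−λ·83.3) − e^(−λ·238) = 0.62953 − 0.26654 ≈ 0.363.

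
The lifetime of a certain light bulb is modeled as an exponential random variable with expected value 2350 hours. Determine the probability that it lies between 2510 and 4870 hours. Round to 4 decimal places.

0.2178

The rate is λ = 1/2350 = 0.000425532 per hour.
P(2510 < X < 4870) = e^(−λ·2510) − e^(−λ·4870) = 0.34367 − 0.12589 ≈ 0.2178.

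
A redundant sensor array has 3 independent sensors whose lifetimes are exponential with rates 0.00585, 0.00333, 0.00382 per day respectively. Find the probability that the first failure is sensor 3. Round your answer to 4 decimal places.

0.2938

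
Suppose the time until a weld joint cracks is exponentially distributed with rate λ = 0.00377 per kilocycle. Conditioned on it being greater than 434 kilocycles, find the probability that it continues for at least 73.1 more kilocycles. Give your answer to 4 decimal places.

0.7591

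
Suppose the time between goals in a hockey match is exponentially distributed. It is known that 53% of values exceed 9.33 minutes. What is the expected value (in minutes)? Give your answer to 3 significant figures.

14.7

e^(−λ·9.33) = 0.53 ⇒ λ = −ln(0.53)/9.33 = 0.068047.
Mean = 1/λ = 14.6957 minutes.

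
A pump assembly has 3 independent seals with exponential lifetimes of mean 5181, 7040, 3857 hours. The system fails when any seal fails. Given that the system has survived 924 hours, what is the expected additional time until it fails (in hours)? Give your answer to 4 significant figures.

1683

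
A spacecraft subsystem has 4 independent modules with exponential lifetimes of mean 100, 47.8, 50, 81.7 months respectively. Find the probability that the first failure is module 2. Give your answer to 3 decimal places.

0.331

Rates: λ_i = 1/mean_i → 0.01, 0.0209205, 0.02, 0.0122399; Σλ = 0.0631604.
P(module 2 first) = λ_2/Σλ = 0.0209205/0.0631604 ≈ 0.331.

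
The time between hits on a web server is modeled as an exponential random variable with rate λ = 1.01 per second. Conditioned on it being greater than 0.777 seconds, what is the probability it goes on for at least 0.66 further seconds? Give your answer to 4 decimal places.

0.5135

P(X > s+t | X > s) = e^(−λ(s+t))/e^(−λs) = e^(−λt), independent of s = 0.777.
P(X > 0.66) = e^(−0.6666) ≈ 0.5135.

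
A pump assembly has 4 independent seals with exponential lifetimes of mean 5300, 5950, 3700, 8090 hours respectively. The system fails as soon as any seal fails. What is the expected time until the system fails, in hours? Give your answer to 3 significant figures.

1330

The first failure time is exponential with rate Σλ_i = 1/5300 + 1/5950 + 1/3700 + 1/8090 = 0.000750626 per hour.
E[min] = 1/Σλ = 1/0.000750626 = 1332.22 hours.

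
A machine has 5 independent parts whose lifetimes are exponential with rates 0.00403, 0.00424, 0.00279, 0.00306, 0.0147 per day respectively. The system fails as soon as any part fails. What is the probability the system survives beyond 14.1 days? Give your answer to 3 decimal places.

0.666

The time to first failure is exponential with rate Σλ = 0.00403 + 0.00424 + 0.00279 + 0.00306 + 0.0147 = 0.02882.
P(min > 14.1) = e^(−0.02882·14.1) = e^(−0.40636) ≈ 0.666.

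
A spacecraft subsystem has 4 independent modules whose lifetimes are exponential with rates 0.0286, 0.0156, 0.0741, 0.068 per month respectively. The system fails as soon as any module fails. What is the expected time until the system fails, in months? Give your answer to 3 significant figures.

5.37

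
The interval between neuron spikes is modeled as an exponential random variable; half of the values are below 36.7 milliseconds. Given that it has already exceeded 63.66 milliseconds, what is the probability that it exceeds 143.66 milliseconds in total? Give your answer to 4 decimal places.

For an exponential, median = ln(2)/λ, so λ = ln 2 / 36.7 = 0.0188868 per millisecond.
By the memoryless property, P(X > 63.66+80 | X > 63.66) = P(X > 80).
P(X > 80) = e^(−1.5109) ≈ 0.2207.

0.2207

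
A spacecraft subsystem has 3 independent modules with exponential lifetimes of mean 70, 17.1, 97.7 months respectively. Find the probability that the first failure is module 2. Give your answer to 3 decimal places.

Rates: λ_i = 1/mean_i → 0.0142857, 0.0584795, 0.0102354; Σλ = 0.0830007.
P(module 2 first) = λ_2/Σλ = 0.0584795/0.0830007 ≈ 0.705.

0.705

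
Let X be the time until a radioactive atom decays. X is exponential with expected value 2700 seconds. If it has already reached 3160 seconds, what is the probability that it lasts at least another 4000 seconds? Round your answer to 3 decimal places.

0.227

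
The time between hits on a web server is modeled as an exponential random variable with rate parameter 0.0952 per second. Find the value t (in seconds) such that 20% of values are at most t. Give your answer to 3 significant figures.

Set 1 − e^(−λt) = 0.2, so t = −ln(0.8)/λ = 0.22314/0.0952 ≈ 2.34394 seconds.

2.34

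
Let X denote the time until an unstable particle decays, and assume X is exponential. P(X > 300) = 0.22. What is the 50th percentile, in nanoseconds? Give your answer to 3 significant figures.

137

e^(−λ·300) = 0.22 ⇒ λ = −ln(0.22)/300 = 0.00504709.
50th percentile: 1 − e^(−λt) = 0.5, t = −ln(0.5)/λ = 137.336 nanoseconds.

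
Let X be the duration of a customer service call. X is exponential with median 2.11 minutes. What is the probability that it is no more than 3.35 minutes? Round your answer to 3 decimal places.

For an exponential, median = ln(2)/λ, so λ = ln 2 / 2.11 = 0.328506 per minute.
P(X ≤ 3.35) = 1 − e^(−λ·3.35) = 1 − e^(−1.1005) ≈ 0.667.

0.667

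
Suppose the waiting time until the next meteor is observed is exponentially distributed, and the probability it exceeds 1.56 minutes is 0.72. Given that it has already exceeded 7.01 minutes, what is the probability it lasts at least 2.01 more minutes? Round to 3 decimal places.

0.655

From e^(−λ·1.56) = 0.72, λ = −ln(0.72)/1.56 = 0.21058.
Memoryless: P(X > 7.01+2.01 | X > 7.01) = P(X > 2.01) = e^(−0.21058·2.01) ≈ 0.655.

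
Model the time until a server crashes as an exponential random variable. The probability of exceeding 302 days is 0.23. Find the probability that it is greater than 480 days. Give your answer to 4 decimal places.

e^(−λ·302) = 0.23 ⇒ λ = −ln(0.23)/302 = 0.00486648.
P(X > 480) = e^(−0.00486648·480) = e^(−2.3359) ≈ 0.0967.

0.0967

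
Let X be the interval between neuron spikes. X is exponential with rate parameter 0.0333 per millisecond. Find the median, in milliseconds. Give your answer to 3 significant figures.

20.8

Set 1 − e^(−λt) = 0.5, so t = −ln(0.5)/λ = 0.69315/0.0333 ≈ 20.8152 milliseconds.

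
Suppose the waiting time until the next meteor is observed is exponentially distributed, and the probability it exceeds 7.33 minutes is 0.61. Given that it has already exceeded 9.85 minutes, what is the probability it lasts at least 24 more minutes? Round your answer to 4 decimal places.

From e^(−λ·7.33) = 0.61, λ = −ln(0.61)/7.33 = 0.0674347.
Memoryless: P(X > 9.85+24 | X > 9.85) = P(X > 24) = e^(−0.0674347·24) ≈ 0.1982.

0.1982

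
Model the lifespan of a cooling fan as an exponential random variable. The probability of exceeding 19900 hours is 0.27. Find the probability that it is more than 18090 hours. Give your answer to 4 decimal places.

e^(−λ·19900) = 0.27 ⇒ λ = −ln(0.27)/19900 = 0.0000657956.
P(X > 18090) = e^(−0.0000657956·18090) = e^(−1.1902) ≈ 0.3041.

0.3041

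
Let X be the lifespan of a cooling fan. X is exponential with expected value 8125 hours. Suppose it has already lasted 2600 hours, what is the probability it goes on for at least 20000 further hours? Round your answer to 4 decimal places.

0.0853

The rate is λ = 1/8125 = 0.000123077 per hour.
By the memoryless property, P(X > 2600+20000 | X > 2600) = P(X > 20000).
P(X > 20000) = e^(−2.4615) ≈ 0.0853.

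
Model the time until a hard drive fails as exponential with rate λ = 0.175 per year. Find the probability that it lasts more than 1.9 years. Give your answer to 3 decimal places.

P(X > 1.9) = e^(−λ·1.9) = e^(−0.3325) ≈ 0.717.

0.717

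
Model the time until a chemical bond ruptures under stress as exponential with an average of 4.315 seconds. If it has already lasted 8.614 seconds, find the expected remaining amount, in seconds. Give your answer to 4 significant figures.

The rate is λ = 1/4.315 = 0.23175 per second.
By memorylessness, the remaining amount past any threshold is again Exp(λ) with mean 1/λ = 4.315 seconds.

4.315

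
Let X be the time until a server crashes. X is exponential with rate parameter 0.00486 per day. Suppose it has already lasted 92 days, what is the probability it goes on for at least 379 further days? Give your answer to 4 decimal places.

By the memoryless property, P(X > 92+379 | X > 92) = P(X > 379).
P(X > 379) = e^(−1.8419) ≈ 0.1585.

0.1585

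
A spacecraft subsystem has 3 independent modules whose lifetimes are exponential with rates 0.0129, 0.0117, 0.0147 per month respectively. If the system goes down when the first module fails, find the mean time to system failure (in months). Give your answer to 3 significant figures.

25.4

The time to first failure is exponential with rate Σλ = 0.0129 + 0.0117 + 0.0147 = 0.0393.
E[min] = 1/Σλ = 1/0.0393 = 25.4453 months.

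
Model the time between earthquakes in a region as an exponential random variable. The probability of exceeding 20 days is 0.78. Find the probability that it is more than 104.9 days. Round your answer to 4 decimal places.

e^(−λ·20) = 0.78 ⇒ λ = −ln(0.78)/20 = 0.0124231.
P(X > 104.9) = e^(−0.0124231·104.9) = e^(−1.3032) ≈ 0.2717.

0.2717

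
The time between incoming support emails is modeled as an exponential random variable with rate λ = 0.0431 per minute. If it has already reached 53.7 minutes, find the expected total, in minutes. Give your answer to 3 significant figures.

76.9

By memorylessness, E[X | X > 53.7] = 53.7 + 1/λ = 53.7 + 23.2019 = 76.9019 minutes.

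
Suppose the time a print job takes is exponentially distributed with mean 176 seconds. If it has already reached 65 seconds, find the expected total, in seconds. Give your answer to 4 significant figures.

The rate is λ = 1/176 = 0.00568182 per second.
By memorylessness, E[X | X > 65] = 65 + 1/λ = 65 + 176 = 241 seconds.

241.0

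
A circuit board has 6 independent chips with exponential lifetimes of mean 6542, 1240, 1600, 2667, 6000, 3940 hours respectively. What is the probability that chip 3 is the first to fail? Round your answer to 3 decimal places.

0.263

Rates: λ_i = 1/mean_i → 0.000152858, 0.000806452, 0.000625, 0.000374953, 0.000166667, 0.000253807; Σλ = 0.00237974.
P(chip 3 first) = λ_3/Σλ = 0.000625/0.00237974 ≈ 0.263.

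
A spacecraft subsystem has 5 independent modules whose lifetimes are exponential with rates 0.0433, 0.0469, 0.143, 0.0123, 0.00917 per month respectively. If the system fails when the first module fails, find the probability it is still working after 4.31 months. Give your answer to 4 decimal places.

0.3337

The time to first failure is exponential with rate Σλ = 0.0433 + 0.0469 + 0.143 + 0.0123 + 0.00917 = 0.25467.
P(min > 4.31) = e^(−0.25467·4.31) = e^(−1.0976) ≈ 0.3337.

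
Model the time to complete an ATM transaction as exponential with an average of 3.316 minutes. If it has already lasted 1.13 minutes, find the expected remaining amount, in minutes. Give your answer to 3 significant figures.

3.32

The rate is λ = 1/3.316 = 0.301568 per minute.
By memorylessness, the remaining amount past any threshold is again Exp(λ) with mean 1/λ = 3.316 minutes.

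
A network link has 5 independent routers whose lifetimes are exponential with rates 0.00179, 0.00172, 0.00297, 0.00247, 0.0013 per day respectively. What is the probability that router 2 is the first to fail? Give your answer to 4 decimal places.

0.1678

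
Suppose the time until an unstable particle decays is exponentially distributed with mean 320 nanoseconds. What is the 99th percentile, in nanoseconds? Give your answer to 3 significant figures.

1470

The rate is λ = 1/320 = 0.003125 per nanosecond.
Set 1 − e^(−λt) = 0.99, so t = −ln(0.01)/λ = 4.6052/0.003125 ≈ 1473.65 nanoseconds.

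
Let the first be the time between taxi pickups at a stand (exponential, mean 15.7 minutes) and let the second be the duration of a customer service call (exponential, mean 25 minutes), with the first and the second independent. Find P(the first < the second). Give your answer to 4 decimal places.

0.6143

λ_1 = 1/15.7 = 0.0636943, λ_2 = 1/25 = 0.04.
For independent exponentials, P(the first < the second) = λ_1/(λ_1+λ_2) = 0.0636943/0.103694 ≈ 0.6143.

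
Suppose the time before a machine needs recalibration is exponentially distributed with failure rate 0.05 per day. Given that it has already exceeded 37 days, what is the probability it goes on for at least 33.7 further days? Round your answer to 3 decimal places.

0.185

P(X > s+t | X > s) = e^(−λ(s+t))/e^(−λs) = e^(−λt), independent of s = 37.
P(X > 33.7) = e^(−1.685) ≈ 0.185.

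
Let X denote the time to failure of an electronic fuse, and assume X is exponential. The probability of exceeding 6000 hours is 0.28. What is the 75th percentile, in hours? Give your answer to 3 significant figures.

e^(−λ·6000) = 0.28 ⇒ λ = −ln(0.28)/6000 = 0.000212161.
75th percentile: 1 − e^(−λt) = 0.75, t = −ln(0.25)/λ = 6534.16 hours.

6530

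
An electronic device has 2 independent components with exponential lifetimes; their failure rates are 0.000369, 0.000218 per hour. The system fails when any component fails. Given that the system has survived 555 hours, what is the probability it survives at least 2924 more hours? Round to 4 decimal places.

0.1797

Time to first failure ~ Exp(Σλ) with Σλ = 0.000587.
By memorylessness, P(T > 555+2924 | T > 555) = P(T > 2924) = e^(−0.000587·2924) ≈ 0.1797.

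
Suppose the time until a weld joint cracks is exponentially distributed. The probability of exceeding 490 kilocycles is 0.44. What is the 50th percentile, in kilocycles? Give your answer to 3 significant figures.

e^(−λ·490) = 0.44 ⇒ λ = −ln(0.44)/490 = 0.00167547.
50th percentile: 1 − e^(−λt) = 0.5, t = −ln(0.5)/λ = 413.703 kilocycles.

414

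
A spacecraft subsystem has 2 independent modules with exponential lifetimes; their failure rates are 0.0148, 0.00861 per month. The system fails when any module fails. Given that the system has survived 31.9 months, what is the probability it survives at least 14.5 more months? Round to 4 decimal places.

0.7122

Time to first failure ~ Exp(Σλ) with Σλ = 0.02341.
By memorylessness, P(T > 31.9+14.5 | T > 31.9) = P(T > 14.5) = e^(−0.02341·14.5) ≈ 0.7122.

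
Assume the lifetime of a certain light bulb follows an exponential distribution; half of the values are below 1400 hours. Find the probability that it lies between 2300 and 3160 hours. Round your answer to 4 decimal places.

For an exponential, median = ln(2)/λ, so λ = ln 2 / 1400 = 0.000495105 per hour.
P(2300 < X < 3160) = e^(−λ·2300) − e^(−λ·3160) = 0.32022 − 0.20919 ≈ 0.1110.

0.1110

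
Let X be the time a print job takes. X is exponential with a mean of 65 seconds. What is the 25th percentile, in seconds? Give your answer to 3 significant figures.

The rate is λ = 1/65 = 0.0153846 per second.
Set 1 − e^(−λt) = 0.25, so t = −ln(0.75)/λ = 0.28768/0.0153846 ≈ 18.6993 seconds.

18.7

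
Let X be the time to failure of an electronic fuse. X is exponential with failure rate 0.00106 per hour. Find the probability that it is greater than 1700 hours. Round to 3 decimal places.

0.165

P(X > 1700) = e^(−λ·1700) = e^(−1.802) ≈ 0.165.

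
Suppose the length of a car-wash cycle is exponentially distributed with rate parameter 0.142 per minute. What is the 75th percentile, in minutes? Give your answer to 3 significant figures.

Set 1 − e^(−λt) = 0.75, so t = −ln(0.25)/λ = 1.3863/0.142 ≈ 9.76264 minutes.

9.76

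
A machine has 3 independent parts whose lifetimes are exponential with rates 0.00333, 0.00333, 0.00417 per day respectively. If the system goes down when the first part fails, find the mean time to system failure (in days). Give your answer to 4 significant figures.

The time to first failure is exponential with rate Σλ = 0.00333 + 0.00333 + 0.00417 = 0.01083.
E[min] = 1/Σλ = 1/0.01083 = 92.3361 days.

92.34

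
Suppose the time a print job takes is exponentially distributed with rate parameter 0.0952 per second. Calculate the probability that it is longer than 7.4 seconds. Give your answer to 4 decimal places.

0.4944

P(X > 7.4) = e^(−λ·7.4) = e^(−0.70448) ≈ 0.4944.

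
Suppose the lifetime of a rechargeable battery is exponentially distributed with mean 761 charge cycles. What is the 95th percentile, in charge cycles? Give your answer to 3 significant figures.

2280

The rate is λ = 1/761 = 0.00131406 per charge cycle.
Set 1 − e^(−λt) = 0.95, so t = −ln(0.05)/λ = 2.9957/0.00131406 ≈ 2279.75 charge cycles.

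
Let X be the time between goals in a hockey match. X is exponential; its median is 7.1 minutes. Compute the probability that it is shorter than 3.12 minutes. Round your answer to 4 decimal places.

0.2626

For an exponential, median = ln(2)/λ, so λ = ln 2 / 7.1 = 0.0976264 per minute.
P(X ≤ 3.12) = 1 − e^(−λ·3.12) = 1 − e^(−0.30459) ≈ 0.2626.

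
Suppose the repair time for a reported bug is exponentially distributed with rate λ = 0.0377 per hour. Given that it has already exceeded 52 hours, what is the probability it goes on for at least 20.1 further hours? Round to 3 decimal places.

The exponential is memoryless, so the remaining time is again Exp(λ): the condition X > 52 is irrelevant.
P(X > 20.1) = e^(−0.75777) ≈ 0.469.

0.469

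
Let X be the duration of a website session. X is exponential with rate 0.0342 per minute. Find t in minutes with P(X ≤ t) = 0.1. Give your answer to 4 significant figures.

3.081

Set 1 − e^(−λt) = 0.1, so t = −ln(0.9)/λ = 0.10536/0.0342 ≈ 3.08072 minutes.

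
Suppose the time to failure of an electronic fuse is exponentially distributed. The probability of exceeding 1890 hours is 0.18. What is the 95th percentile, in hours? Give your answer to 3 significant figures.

3300

e^(−λ·1890) = 0.18 ⇒ λ = −ln(0.18)/1890 = 0.000907301.
95th percentile: 1 − e^(−λt) = 0.95, t = −ln(0.05)/λ = 3301.81 hours.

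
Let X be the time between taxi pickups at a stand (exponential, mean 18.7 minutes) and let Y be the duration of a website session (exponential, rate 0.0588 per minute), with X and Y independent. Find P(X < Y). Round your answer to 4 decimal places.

0.4763

λ_1 = 1/18.7 = 0.0534759, λ_2 = 0.0588.
For independent exponentials, P(X < Y) = λ_1/(λ_1+λ_2) = 0.0534759/0.112276 ≈ 0.4763.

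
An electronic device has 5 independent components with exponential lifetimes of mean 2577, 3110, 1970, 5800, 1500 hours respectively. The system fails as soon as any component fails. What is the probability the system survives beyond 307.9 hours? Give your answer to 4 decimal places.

0.5309

The first failure time is exponential with rate Σλ_i = 1/2577 + 1/3110 + 1/1970 + 1/5800 + 1/1500 = 0.00205629 per hour.
P(min > 307.9) = e^(−0.00205629·307.9) = e^(−0.63313) ≈ 0.5309.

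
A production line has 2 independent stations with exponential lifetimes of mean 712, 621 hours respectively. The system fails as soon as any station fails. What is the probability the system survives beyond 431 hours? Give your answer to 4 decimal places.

0.2727

The first failure time is exponential with rate Σλ_i = 1/712 + 1/621 = 0.0030148 per hour.
P(min > 431) = e^(−0.0030148·431) = e^(−1.2994) ≈ 0.2727.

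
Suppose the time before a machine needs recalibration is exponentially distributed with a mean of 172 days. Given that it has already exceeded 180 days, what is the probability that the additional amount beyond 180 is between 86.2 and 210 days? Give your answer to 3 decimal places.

0.311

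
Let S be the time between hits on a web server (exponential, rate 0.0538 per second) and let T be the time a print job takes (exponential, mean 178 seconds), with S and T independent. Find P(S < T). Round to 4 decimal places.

λ_1 = 0.0538, λ_2 = 1/178 = 0.00561798.
For independent exponentials, P(S < T) = λ_1/(λ_1+λ_2) = 0.0538/0.059418 ≈ 0.9054.

0.9054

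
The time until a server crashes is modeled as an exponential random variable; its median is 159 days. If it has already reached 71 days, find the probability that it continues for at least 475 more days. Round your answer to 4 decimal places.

For an exponential, median = ln(2)/λ, so λ = ln 2 / 159 = 0.00435942 per day.
The exponential is memoryless, so the remaining time is again Exp(λ): the condition X > 71 is irrelevant.
P(X > 475) = e^(−2.0707) ≈ 0.1261.

0.1261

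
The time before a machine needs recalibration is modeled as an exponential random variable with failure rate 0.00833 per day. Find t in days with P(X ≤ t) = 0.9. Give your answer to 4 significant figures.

276.4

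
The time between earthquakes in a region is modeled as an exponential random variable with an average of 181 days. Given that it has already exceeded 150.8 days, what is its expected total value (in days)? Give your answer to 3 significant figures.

332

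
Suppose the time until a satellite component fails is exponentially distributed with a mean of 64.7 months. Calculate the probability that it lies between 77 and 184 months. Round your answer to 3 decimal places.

The rate is λ = 1/64.7 = 0.015456 per month.
P(77 < X < 184) = e^(−λ·77) − e^(−λ·184) = 0.30419 − 0.05820 ≈ 0.246.

0.246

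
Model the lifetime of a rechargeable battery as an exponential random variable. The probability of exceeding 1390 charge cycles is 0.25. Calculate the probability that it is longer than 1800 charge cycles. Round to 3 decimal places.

0.166

e^(−λ·1390) = 0.25 ⇒ λ = −ln(0.25)/1390 = 0.000997334.
P(X > 1800) = e^(−0.000997334·1800) = e^(−1.7952) ≈ 0.166.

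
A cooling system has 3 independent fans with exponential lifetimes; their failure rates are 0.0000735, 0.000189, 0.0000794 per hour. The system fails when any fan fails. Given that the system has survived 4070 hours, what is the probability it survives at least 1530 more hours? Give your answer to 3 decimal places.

0.593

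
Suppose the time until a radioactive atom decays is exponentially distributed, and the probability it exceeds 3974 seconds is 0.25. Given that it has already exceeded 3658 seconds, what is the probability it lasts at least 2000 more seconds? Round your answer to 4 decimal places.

0.4977

From e^(−λ·3974) = 0.25, λ = −ln(0.25)/3974 = 0.000348841.
Memoryless: P(X > 3658+2000 | X > 3658) = P(X > 2000) = e^(−0.000348841·2000) ≈ 0.4977.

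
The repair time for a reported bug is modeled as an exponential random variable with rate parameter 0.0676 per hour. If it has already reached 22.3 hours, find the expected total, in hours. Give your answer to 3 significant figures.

By memorylessness, E[X | X > 22.3] = 22.3 + 1/λ = 22.3 + 14.7929 = 37.0929 hours.

37.1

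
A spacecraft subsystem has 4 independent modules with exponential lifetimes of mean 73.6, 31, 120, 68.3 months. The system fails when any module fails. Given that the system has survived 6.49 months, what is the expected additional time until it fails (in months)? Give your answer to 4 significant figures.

First-failure rate Σλ = 1/73.6 + 1/31 + 1/120 + 1/68.3 = 0.0688196.
By memorylessness the expected residual is 1/Σλ = 14.5307 months, regardless of the 6.49 already elapsed.

14.53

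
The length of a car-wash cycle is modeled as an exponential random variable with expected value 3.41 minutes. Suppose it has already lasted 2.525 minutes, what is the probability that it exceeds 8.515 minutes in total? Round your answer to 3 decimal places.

0.173

The rate is λ = 1/3.41 = 0.293255 per minute.
P(X > s+t | X > s) = e^(−λ(s+t))/e^(−λs) = e^(−λt), independent of s = 2.525.
P(X > 5.99) = e^(−1.7566) ≈ 0.173.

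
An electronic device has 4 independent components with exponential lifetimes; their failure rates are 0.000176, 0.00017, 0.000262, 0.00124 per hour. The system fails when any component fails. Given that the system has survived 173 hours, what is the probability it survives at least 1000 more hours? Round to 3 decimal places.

Time to first failure ~ Exp(Σλ) with Σλ = 0.001848.
By memorylessness, P(T > 173+1000 | T > 173) = P(T > 1000) = e^(−0.001848·1000) ≈ 0.158.

0.158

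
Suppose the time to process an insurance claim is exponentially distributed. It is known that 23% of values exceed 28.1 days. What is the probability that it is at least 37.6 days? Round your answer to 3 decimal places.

e^(−λ·28.1) = 0.23 ⇒ λ = −ln(0.23)/28.1 = 0.0523016.
P(X > 37.6) = e^(−0.0523016·37.6) = e^(−1.9665) ≈ 0.140.

0.140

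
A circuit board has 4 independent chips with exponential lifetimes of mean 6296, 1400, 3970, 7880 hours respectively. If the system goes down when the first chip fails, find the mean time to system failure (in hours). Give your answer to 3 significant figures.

The first failure time is exponential with rate Σλ_i = 1/6296 + 1/1400 + 1/3970 + 1/7880 = 0.00125191 per hour.
E[min] = 1/Σλ = 1/0.00125191 = 798.78 hours.

799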